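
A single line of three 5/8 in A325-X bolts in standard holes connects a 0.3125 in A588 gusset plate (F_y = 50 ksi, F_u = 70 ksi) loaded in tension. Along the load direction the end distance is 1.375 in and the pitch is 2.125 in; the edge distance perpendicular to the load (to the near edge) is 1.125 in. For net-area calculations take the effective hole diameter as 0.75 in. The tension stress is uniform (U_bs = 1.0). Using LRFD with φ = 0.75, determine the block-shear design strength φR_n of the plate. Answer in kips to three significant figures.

49.2 kips

Shear plane L_v = 1.375 + 2·2.125 = 5.625 in; A_gv = 5.625 × 0.3125 = 1.758 in².
A_nv = (5.625 − 2.5·0.75) × 0.3125 = 1.172 in².
A_nt = (1.125 − 0.5·0.75) × 0.3125 = 0.2344 in².
0.6 F_u A_nv = 49.22 kips; 0.6 F_y A_gv = 52.73 kips → shear rupture governs the shear term.
R_n = 49.22 + 1.0 × 70 × 0.2344 = 65.62 kips.
Design strength φR_n = 0.75 × 65.62 = 49.2 kips.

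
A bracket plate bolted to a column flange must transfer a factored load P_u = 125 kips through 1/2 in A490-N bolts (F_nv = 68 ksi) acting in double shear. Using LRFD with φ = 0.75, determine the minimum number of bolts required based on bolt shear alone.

7 bolts

A_b = π·0.5²/4 = 0.1963 in².
Per-bolt design strength φR_n = 0.75 × 68 × 0.1963 × 2 = 20.03 kips.
n ≥ 125 / 20.03 = 6.241 → use 7 bolts.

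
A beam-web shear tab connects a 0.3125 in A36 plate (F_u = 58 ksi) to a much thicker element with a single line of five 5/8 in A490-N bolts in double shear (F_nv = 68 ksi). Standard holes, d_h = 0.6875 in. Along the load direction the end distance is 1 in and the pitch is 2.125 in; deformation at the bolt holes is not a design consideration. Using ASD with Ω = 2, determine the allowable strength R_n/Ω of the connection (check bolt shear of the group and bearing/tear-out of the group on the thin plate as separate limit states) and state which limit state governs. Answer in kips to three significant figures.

Bolt shear: A_b = π·0.625²/4 = 0.3068 in²; R_n = 68 × 0.3068 × 5 × 2 = 208.6 kips → 208.6 / 2 = 104 kips.
Bearing (1.5 l_c t F_u ≤ 3.0 d t F_u): upper limit = 3.0·0.625·0.3125·58 = 33.98 kips.
  Edge l_c = 1 − 0.6875/2 = 0.6562 → r_n = 17.84 kips; interior l_c = 2.125 − 0.6875 = 1.438 → r_n = 33.98 kips.
  R_n,bearing = 1·17.84 + 4·33.98 = 153.8 kips → 153.8 / 2 = 76.9 kips.
Bearing governs: 76.9 kips.

76.9 kips (bearing governs)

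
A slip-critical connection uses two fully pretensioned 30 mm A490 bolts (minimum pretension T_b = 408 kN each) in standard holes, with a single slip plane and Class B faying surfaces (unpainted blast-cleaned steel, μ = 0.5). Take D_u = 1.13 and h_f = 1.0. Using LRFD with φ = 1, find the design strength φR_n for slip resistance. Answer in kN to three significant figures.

461 kN

R_n = μ · D_u · h_f · T_b · n_s · n_b = 0.5 × 1.13 × 1.0 × 408 × 1 × 2 = 461 kN.
Design strength φR_n = 1 × 461 = 461 kN.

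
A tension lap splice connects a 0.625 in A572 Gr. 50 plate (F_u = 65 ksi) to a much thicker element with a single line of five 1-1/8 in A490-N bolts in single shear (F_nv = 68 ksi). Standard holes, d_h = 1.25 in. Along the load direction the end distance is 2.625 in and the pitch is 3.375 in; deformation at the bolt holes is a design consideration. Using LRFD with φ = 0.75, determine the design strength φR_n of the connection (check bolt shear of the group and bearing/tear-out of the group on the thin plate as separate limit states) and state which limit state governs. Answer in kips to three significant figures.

Bolt shear: A_b = π·1.125²/4 = 0.994 in²; R_n = 68 × 0.994 × 5 × 1 = 338 kips → 0.75 × 338 = 253 kips.
Bearing (1.2 l_c t F_u ≤ 2.4 d t F_u): upper limit = 2.4·1.125·0.625·65 = 109.7 kips.
  Edge l_c = 2.625 − 1.25/2 = 2 → r_n = 97.5 kips; interior l_c = 3.375 − 1.25 = 2.125 → r_n = 103.6 kips.
  R_n,bearing = 1·97.5 + 4·103.6 = 511.9 kips → 0.75 × 511.9 = 384 kips.
Bolt shear governs: 253 kips.

253 kips (bolt shear governs)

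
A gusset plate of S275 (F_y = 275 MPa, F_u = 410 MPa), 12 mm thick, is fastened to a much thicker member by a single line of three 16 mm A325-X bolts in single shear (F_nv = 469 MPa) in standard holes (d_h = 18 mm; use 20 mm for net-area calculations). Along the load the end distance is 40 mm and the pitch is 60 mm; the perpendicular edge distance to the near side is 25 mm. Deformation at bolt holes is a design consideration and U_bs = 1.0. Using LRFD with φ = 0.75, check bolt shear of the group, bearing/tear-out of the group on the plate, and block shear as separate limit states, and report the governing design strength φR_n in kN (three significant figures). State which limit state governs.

212 kN (bolt shear governs)

Bolt shear: A_b = π·16²/4 = 201.1 mm²; R_n = 469 × 201.1 × 3 × 1 / 1000 = 282.9 kN → 0.75 × 282.9 = 212 kN.
Bearing: edge l_c = 31, r_n = 183 kN; interior l_c = 42, r_n = 188.9 kN; R_n = 183 + 2·188.9 = 560.9 kN → 421 kN.
Block shear: A_gv = 1920, A_nv = 1320, A_nt = 180 mm²; R_n = min(0.6F_uA_nv, 0.6F_yA_gv) + U_bs·F_u·A_nt = 390.6 kN → 293 kN.
Bolt shear governs: 212 kN.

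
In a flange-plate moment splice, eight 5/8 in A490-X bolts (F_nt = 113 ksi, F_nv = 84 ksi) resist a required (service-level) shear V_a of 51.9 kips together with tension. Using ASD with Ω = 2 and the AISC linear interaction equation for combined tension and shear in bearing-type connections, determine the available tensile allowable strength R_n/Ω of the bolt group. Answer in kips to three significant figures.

A_b = π·0.625²/4 = 0.3068 in²; f_rv = 51.9 / (8 × 0.3068) = 21.15 ksi.
F'_nt = 1.3 F_nt − (Ω F_nt / F_nv) f_rv = 1.3·113 − (2·113/84)·21.15 = 90.01 ksi, capped at F_nt → F'_nt = 90.01 ksi.
R_n = F'_nt · A_b · n = 90.01 × 0.3068 × 8 = 220.9 kips.
Allowable strength R_n/Ω = 220.9 / 2 = 110 kips.

110 kips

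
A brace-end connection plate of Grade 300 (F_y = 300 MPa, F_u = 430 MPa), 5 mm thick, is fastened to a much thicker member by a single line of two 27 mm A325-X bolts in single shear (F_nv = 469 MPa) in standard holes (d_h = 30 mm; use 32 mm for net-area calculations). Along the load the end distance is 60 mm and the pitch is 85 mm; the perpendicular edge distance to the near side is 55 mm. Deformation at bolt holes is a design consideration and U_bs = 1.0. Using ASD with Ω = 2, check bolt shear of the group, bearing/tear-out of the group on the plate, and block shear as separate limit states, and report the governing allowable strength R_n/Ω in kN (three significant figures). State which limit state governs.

104 kN (block shear governs)

Bolt shear: A_b = π·27²/4 = 572.6 mm²; R_n = 469 × 572.6 × 2 × 1 / 1000 = 537.1 kN → 537.1 / 2 = 269 kN.
Bearing: edge l_c = 45, r_n = 116.1 kN; interior l_c = 55, r_n = 139.3 kN; R_n = 116.1 + 1·139.3 = 255.4 kN → 128 kN.
Block shear: A_gv = 725, A_nv = 485, A_nt = 195 mm²; R_n = min(0.6F_uA_nv, 0.6F_yA_gv) + U_bs·F_u·A_nt = 209 kN → 104 kN.
Block shear governs: 104 kN.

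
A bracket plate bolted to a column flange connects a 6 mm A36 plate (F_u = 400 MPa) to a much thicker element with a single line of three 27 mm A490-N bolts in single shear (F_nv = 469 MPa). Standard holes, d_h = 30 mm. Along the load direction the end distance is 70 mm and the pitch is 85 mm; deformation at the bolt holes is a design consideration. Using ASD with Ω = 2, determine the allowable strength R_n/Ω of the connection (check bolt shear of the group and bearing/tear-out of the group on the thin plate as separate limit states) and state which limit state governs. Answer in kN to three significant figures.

Bolt shear: A_b = π·27²/4 = 572.6 mm²; R_n = 469 × 572.6 × 3 × 1 / 1000 = 805.6 kN → 805.6 / 2 = 403 kN.
Bearing (1.2 l_c t F_u ≤ 2.4 d t F_u): upper limit = 2.4·27·6·400 / 1000 = 155.5 kN.
  Edge l_c = 70 − 30/2 = 55 → r_n = 155.5 kN; interior l_c = 85 − 30 = 55 → r_n = 155.5 kN.
  R_n,bearing = 1·155.5 + 2·155.5 = 466.6 kN → 466.6 / 2 = 233 kN.
Bearing governs: 233 kN.

233 kN (bearing governs)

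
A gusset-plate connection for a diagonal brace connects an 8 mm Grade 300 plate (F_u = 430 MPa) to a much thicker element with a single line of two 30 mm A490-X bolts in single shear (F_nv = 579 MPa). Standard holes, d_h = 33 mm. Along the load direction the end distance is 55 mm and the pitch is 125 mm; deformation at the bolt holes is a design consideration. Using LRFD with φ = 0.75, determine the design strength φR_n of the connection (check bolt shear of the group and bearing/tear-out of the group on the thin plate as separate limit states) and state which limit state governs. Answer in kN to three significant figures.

305 kN (bearing governs)

Bolt shear: A_b = π·30²/4 = 706.9 mm²; R_n = 579 × 706.9 × 2 × 1 / 1000 = 818.5 kN → 0.75 × 818.5 = 614 kN.
Bearing (1.2 l_c t F_u ≤ 2.4 d t F_u): upper limit = 2.4·30·8·430 / 1000 = 247.7 kN.
  Edge l_c = 55 − 33/2 = 38.5 → r_n = 158.9 kN; interior l_c = 125 − 33 = 92 → r_n = 247.7 kN.
  R_n,bearing = 1·158.9 + 1·247.7 = 406.6 kN → 0.75 × 406.6 = 305 kN.
Bearing governs: 305 kN.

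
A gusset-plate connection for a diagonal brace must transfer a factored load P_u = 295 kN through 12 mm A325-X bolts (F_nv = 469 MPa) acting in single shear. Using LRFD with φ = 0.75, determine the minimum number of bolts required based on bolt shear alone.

8 bolts

A_b = π·12²/4 = 113.1 mm².
Per-bolt design strength φR_n = 0.75 × 469 × 113.1 × 1 / 1000 = 39.78 kN.
n ≥ 295 / 39.78 = 7.415 → use 8 bolts.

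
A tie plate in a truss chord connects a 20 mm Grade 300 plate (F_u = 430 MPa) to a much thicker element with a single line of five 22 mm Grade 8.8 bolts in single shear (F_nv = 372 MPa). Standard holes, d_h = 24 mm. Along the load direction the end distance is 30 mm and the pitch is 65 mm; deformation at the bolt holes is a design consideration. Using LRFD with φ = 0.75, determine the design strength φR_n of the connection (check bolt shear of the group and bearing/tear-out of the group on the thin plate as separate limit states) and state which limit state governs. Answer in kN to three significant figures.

530 kN (bolt shear governs)

Bolt shear: A_b = π·22²/4 = 380.1 mm²; R_n = 372 × 380.1 × 5 × 1 / 1000 = 707 kN → 0.75 × 707 = 530 kN.
Bearing (1.2 l_c t F_u ≤ 2.4 d t F_u): upper limit = 2.4·22·20·430 / 1000 = 454.1 kN.
  Edge l_c = 30 − 24/2 = 18 → r_n = 185.8 kN; interior l_c = 65 − 24 = 41 → r_n = 423.1 kN.
  R_n,bearing = 1·185.8 + 4·423.1 = 1878 kN → 0.75 × 1878 = 1410 kN.
Bolt shear governs: 530 kN.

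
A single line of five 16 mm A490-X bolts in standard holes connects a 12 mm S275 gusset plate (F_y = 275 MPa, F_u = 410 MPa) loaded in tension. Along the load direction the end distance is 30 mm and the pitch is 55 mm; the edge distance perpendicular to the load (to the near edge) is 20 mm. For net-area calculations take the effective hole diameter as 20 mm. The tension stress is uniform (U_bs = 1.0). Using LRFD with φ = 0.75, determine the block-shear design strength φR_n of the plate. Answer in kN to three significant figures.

Shear plane L_v = 30 + 4·55 = 250 mm; A_gv = 250 × 12 = 3000 mm².
A_nv = (250 − 4.5·20) × 12 = 1920 mm².
A_nt = (20 − 0.5·20) × 12 = 120 mm².
0.6 F_u A_nv = 472.3 kN; 0.6 F_y A_gv = 495 kN → shear rupture governs the shear term.
R_n = 472.3 + 1.0 × 410 × 120 / 1000 = 521.5 kN.
Design strength φR_n = 0.75 × 521.5 = 391 kN.

391 kN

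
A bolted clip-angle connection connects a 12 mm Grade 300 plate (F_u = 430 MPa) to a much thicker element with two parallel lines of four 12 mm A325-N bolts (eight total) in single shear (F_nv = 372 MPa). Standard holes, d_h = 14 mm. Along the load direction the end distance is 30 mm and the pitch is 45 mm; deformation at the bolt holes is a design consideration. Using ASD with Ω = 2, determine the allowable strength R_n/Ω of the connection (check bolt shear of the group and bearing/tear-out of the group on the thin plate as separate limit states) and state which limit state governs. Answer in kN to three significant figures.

Bolt shear: A_b = π·12²/4 = 113.1 mm²; R_n = 372 × 113.1 × 8 × 1 / 1000 = 336.6 kN → 336.6 / 2 = 168 kN.
Bearing (1.2 l_c t F_u ≤ 2.4 d t F_u): upper limit = 2.4·12·12·430 / 1000 = 148.6 kN.
  Edge l_c = 30 − 14/2 = 23 → r_n = 142.4 kN; interior l_c = 45 − 14 = 31 → r_n = 148.6 kN.
  R_n,bearing = 2·142.4 + 6·148.6 = 1176 kN → 1176 / 2 = 588 kN.
Bolt shear governs: 168 kN.

168 kN (bolt shear governs)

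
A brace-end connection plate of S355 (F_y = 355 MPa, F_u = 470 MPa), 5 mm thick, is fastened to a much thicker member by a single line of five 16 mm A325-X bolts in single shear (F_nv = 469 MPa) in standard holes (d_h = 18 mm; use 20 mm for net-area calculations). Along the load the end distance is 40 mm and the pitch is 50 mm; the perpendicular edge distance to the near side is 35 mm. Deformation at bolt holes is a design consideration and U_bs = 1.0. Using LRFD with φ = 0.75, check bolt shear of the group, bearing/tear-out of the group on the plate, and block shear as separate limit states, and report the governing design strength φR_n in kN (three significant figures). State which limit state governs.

Bolt shear: A_b = π·16²/4 = 201.1 mm²; R_n = 469 × 201.1 × 5 × 1 / 1000 = 471.5 kN → 0.75 × 471.5 = 354 kN.
Bearing: edge l_c = 31, r_n = 87.42 kN; interior l_c = 32, r_n = 90.24 kN; R_n = 87.42 + 4·90.24 = 448.4 kN → 336 kN.
Block shear: A_gv = 1200, A_nv = 750, A_nt = 125 mm²; R_n = min(0.6F_uA_nv, 0.6F_yA_gv) + U_bs·F_u·A_nt = 270.2 kN → 203 kN.
Block shear governs: 203 kN.

203 kN (block shear governs)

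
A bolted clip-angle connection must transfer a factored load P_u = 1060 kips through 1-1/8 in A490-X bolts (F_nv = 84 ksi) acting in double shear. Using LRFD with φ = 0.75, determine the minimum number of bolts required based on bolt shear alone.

9 bolts

A_b = π·1.125²/4 = 0.994 in².
Per-bolt design strength φR_n = 0.75 × 84 × 0.994 × 2 = 125.2 kips.
n ≥ 1060 / 125.2 = 8.463 → use 9 bolts.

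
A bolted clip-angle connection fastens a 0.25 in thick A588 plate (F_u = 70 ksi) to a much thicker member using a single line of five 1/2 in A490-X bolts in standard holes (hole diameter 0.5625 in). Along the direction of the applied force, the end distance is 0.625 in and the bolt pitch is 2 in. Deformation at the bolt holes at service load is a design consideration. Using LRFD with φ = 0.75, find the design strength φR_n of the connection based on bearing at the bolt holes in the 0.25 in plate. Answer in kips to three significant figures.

Per bolt r_n = 1.2 l_c t F_u ≤ 2.4 d t F_u; upper limit = 2.4 × 0.5 × 0.25 × 70 = 21 kips.
Edge bolt: l_c = 0.625 − 0.5625/2 = 0.3438 in → 1.2 × 0.3438 × 0.25 × 70 = 7.219 → r_n = 7.219 kips.
Interior bolts: l_c = 2 − 0.5625 = 1.438 in → 1.2 × 1.438 × 0.25 × 70 = 30.19 → r_n = 21 kips.
R_n = 1 × 7.219 + 4 × 21 = 91.22 kips.
Design strength φR_n = 0.75 × 91.22 = 68.4 kips.

68.4 kips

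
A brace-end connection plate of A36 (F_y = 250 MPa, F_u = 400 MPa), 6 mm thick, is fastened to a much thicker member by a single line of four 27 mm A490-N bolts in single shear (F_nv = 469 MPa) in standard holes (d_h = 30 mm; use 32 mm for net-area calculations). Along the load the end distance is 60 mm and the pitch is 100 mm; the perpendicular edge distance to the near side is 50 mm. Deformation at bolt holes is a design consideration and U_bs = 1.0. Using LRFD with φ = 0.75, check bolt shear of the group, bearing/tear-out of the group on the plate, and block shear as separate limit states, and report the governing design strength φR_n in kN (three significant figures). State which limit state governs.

304 kN (block shear governs)

Bolt shear: A_b = π·27²/4 = 572.6 mm²; R_n = 469 × 572.6 × 4 × 1 / 1000 = 1074 kN → 0.75 × 1074 = 806 kN.
Bearing: edge l_c = 45, r_n = 129.6 kN; interior l_c = 70, r_n = 155.5 kN; R_n = 129.6 + 3·155.5 = 596.2 kN → 447 kN.
Block shear: A_gv = 2160, A_nv = 1488, A_nt = 204 mm²; R_n = min(0.6F_uA_nv, 0.6F_yA_gv) + U_bs·F_u·A_nt = 405.6 kN → 304 kN.
Block shear governs: 304 kN.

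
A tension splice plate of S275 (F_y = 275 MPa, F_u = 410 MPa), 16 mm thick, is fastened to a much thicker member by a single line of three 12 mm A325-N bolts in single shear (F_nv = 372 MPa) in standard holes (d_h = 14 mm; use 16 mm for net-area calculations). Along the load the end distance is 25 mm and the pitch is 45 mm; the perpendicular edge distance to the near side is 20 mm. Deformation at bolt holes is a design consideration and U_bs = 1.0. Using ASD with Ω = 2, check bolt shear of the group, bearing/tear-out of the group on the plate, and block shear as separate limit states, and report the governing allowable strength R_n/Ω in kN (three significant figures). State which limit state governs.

63.1 kN (bolt shear governs)

Bolt shear: A_b = π·12²/4 = 113.1 mm²; R_n = 372 × 113.1 × 3 × 1 / 1000 = 126.2 kN → 126.2 / 2 = 63.1 kN.
Bearing: edge l_c = 18, r_n = 141.7 kN; interior l_c = 31, r_n = 188.9 kN; R_n = 141.7 + 2·188.9 = 519.6 kN → 260 kN.
Block shear: A_gv = 1840, A_nv = 1200, A_nt = 192 mm²; R_n = min(0.6F_uA_nv, 0.6F_yA_gv) + U_bs·F_u·A_nt = 373.9 kN → 187 kN.
Bolt shear governs: 63.1 kN.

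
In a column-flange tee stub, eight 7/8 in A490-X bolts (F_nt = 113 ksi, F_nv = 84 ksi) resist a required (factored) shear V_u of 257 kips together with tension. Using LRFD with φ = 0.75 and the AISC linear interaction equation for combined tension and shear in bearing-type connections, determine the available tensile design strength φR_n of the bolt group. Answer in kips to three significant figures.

A_b = π·0.875²/4 = 0.6013 in²; f_rv = 257 / (8 × 0.6013) = 53.42 ksi.
F'_nt = 1.3 F_nt − (F_nt / φF_nv) f_rv = 1.3·113 − (113/(0.75·84))·53.42 = 51.08 ksi, capped at F_nt → F'_nt = 51.08 ksi.
R_n = F'_nt · A_b · n = 51.08 × 0.6013 × 8 = 245.7 kips.
Design strength φR_n = 0.75 × 245.7 = 184 kips.

184 kips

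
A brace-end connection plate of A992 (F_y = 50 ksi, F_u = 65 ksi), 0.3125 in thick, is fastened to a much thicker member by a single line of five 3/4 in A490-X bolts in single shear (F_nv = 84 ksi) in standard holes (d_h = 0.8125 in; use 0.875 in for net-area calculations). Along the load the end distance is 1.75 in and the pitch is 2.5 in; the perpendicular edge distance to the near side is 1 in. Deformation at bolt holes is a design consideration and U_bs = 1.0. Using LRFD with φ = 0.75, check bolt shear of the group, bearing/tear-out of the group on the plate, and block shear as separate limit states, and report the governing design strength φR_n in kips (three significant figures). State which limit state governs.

80 kips (block shear governs)

Bolt shear: A_b = π·0.75²/4 = 0.4418 in²; R_n = 84 × 0.4418 × 5 × 1 = 185.6 kips → 0.75 × 185.6 = 139 kips.
Bearing: edge l_c = 1.344, r_n = 32.75 kips; interior l_c = 1.688, r_n = 36.56 kips; R_n = 32.75 + 4·36.56 = 179 kips → 134 kips.
Block shear: A_gv = 3.672, A_nv = 2.441, A_nt = 0.1758 in²; R_n = min(0.6F_uA_nv, 0.6F_yA_gv) + U_bs·F_u·A_nt = 106.6 kips → 80 kips.
Block shear governs: 80 kips.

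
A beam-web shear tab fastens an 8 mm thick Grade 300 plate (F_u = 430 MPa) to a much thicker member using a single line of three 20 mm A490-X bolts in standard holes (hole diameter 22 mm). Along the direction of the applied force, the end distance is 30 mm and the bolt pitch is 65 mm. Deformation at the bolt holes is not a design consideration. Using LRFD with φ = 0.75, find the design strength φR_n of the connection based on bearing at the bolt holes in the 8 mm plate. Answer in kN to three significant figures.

383 kN

Per bolt r_n = 1.5 l_c t F_u ≤ 3.0 d t F_u; upper limit = 3.0 × 20 × 8 × 430 / 1000 = 206.4 kN.
Edge bolt: l_c = 30 − 22/2 = 19 mm → 1.5 × 19 × 8 × 430 / 1000 = 98.04 → r_n = 98.04 kN.
Interior bolts: l_c = 65 − 22 = 43 mm → 1.5 × 43 × 8 × 430 / 1000 = 221.9 → r_n = 206.4 kN.
R_n = 1 × 98.04 + 2 × 206.4 = 510.8 kN.
Design strength φR_n = 0.75 × 510.8 = 383 kN.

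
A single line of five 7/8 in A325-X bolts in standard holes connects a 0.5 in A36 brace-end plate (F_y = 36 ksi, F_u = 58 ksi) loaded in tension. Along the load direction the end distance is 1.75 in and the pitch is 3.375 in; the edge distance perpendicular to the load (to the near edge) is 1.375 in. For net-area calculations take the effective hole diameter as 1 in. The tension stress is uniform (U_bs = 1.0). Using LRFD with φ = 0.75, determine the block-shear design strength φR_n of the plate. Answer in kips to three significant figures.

Shear plane L_v = 1.75 + 4·3.375 = 15.25 in; A_gv = 15.25 × 0.5 = 7.625 in².
A_nv = (15.25 − 4.5·1) × 0.5 = 5.375 in².
A_nt = (1.375 − 0.5·1) × 0.5 = 0.4375 in².
0.6 F_u A_nv = 187 kips; 0.6 F_y A_gv = 164.7 kips → shear yielding governs the shear term.
R_n = 164.7 + 1.0 × 58 × 0.4375 = 190.1 kips.
Design strength φR_n = 0.75 × 190.1 = 143 kips.

143 kips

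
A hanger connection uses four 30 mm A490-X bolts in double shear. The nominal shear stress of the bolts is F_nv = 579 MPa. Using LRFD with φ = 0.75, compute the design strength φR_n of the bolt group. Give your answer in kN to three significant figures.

A_b = π × 30² / 4 = 706.9 mm².
R_n = F_nv · A_b · n · n_s = 579 × 706.9 × 4 × 2 / 1000 = 3274 kN.
Design strength φR_n = 0.75 × 3274 = 2460 kN.

2460 kN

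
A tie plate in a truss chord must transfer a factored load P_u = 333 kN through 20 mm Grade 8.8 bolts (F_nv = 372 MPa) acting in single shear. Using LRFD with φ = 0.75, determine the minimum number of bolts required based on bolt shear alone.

4 bolts

A_b = π·20²/4 = 314.2 mm².
Per-bolt design strength φR_n = 0.75 × 372 × 314.2 × 1 / 1000 = 87.65 kN.
n ≥ 333 / 87.65 = 3.799 → use 4 bolts.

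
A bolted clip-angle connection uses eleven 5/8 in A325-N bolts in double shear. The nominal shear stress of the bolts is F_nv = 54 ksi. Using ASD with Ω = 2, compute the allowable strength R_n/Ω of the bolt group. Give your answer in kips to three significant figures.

182 kips

A_b = π × 0.625² / 4 = 0.3068 in².
R_n = F_nv · A_b · n · n_s = 54 × 0.3068 × 11 × 2 = 364.5 kips.
Allowable strength R_n/Ω = 364.5 / 2 = 182 kips.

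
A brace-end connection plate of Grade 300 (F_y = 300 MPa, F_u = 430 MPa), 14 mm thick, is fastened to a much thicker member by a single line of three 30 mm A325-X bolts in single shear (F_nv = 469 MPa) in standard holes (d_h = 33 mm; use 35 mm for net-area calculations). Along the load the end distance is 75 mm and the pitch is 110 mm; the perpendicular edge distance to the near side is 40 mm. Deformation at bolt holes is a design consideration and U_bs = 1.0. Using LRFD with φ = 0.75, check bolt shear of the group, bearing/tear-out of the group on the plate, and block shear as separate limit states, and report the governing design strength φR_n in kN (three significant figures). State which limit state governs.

659 kN (block shear governs)

Bolt shear: A_b = π·30²/4 = 706.9 mm²; R_n = 469 × 706.9 × 3 × 1 / 1000 = 994.5 kN → 0.75 × 994.5 = 746 kN.
Bearing: edge l_c = 58.5, r_n = 422.6 kN; interior l_c = 77, r_n = 433.4 kN; R_n = 422.6 + 2·433.4 = 1289 kN → 967 kN.
Block shear: A_gv = 4130, A_nv = 2905, A_nt = 315 mm²; R_n = min(0.6F_uA_nv, 0.6F_yA_gv) + U_bs·F_u·A_nt = 878.9 kN → 659 kN.
Block shear governs: 659 kN.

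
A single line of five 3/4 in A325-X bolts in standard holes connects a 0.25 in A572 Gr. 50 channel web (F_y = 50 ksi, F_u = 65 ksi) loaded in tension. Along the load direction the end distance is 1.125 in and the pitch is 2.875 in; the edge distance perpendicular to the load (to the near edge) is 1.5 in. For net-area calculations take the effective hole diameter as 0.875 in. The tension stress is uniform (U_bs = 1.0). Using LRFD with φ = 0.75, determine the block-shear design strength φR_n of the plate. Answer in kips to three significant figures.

Shear plane L_v = 1.125 + 4·2.875 = 12.62 in; A_gv = 12.62 × 0.25 = 3.156 in².
A_nv = (12.62 − 4.5·0.875) × 0.25 = 2.172 in².
A_nt = (1.5 − 0.5·0.875) × 0.25 = 0.2656 in².
0.6 F_u A_nv = 84.7 kips; 0.6 F_y A_gv = 94.69 kips → shear rupture governs the shear term.
R_n = 84.7 + 1.0 × 65 × 0.2656 = 102 kips.
Design strength φR_n = 0.75 × 102 = 76.5 kips.

76.5 kips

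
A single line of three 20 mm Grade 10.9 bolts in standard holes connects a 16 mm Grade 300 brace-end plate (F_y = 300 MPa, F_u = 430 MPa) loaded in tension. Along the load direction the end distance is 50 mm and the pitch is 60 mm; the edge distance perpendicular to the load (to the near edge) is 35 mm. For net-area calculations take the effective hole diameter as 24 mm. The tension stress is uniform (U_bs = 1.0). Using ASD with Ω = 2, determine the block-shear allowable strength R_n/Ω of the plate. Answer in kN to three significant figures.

306 kN

Shear plane L_v = 50 + 2·60 = 170 mm; A_gv = 170 × 16 = 2720 mm².
A_nv = (170 − 2.5·24) × 16 = 1760 mm².
A_nt = (35 − 0.5·24) × 16 = 368 mm².
0.6 F_u A_nv = 454.1 kN; 0.6 F_y A_gv = 489.6 kN → shear rupture governs the shear term.
R_n = 454.1 + 1.0 × 430 × 368 / 1000 = 612.3 kN.
Allowable strength R_n/Ω = 612.3 / 2 = 306 kN.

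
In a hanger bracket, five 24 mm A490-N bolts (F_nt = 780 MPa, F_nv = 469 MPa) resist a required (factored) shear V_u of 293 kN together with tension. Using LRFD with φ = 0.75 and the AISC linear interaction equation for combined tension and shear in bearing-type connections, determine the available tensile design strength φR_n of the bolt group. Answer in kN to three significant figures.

1230 kN

A_b = π·24²/4 = 452.4 mm²; f_rv = 293 × 1000 / (5 × 452.4) = 129.5 MPa.
F'_nt = 1.3 F_nt − (F_nt / φF_nv) f_rv = 1.3·780 − (780/(0.75·469))·129.5 = 726.8 MPa, capped at F_nt → F'_nt = 726.8 MPa.
R_n = F'_nt · A_b · n = 726.8 × 452.4 × 5 / 1000 = 1644 kN.
Design strength φR_n = 0.75 × 1644 = 1230 kN.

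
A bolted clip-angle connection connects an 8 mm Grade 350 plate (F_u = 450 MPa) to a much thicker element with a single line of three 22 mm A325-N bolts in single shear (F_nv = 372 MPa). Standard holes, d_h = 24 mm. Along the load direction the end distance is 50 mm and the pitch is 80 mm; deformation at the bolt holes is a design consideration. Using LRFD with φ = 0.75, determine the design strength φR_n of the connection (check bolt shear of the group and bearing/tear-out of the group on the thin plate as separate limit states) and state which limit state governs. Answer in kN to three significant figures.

Bolt shear: A_b = π·22²/4 = 380.1 mm²; R_n = 372 × 380.1 × 3 × 1 / 1000 = 424.2 kN → 0.75 × 424.2 = 318 kN.
Bearing (1.2 l_c t F_u ≤ 2.4 d t F_u): upper limit = 2.4·22·8·450 / 1000 = 190.1 kN.
  Edge l_c = 50 − 24/2 = 38 → r_n = 164.2 kN; interior l_c = 80 − 24 = 56 → r_n = 190.1 kN.
  R_n,bearing = 1·164.2 + 2·190.1 = 544.3 kN → 0.75 × 544.3 = 408 kN.
Bolt shear governs: 318 kN.

318 kN (bolt shear governs)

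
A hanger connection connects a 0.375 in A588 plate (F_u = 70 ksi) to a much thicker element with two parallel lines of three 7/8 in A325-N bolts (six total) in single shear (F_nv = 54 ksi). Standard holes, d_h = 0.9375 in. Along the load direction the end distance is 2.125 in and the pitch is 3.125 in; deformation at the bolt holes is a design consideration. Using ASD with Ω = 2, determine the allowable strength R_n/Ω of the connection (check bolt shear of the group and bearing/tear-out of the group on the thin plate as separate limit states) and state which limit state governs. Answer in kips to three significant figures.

Bolt shear: A_b = π·0.875²/4 = 0.6013 in²; R_n = 54 × 0.6013 × 6 × 1 = 194.8 kips → 194.8 / 2 = 97.4 kips.
Bearing (1.2 l_c t F_u ≤ 2.4 d t F_u): upper limit = 2.4·0.875·0.375·70 = 55.13 kips.
  Edge l_c = 2.125 − 0.9375/2 = 1.656 → r_n = 52.17 kips; interior l_c = 3.125 − 0.9375 = 2.188 → r_n = 55.13 kips.
  R_n,bearing = 2·52.17 + 4·55.13 = 324.8 kips → 324.8 / 2 = 162 kips.
Bolt shear governs: 97.4 kips.

97.4 kips (bolt shear governs)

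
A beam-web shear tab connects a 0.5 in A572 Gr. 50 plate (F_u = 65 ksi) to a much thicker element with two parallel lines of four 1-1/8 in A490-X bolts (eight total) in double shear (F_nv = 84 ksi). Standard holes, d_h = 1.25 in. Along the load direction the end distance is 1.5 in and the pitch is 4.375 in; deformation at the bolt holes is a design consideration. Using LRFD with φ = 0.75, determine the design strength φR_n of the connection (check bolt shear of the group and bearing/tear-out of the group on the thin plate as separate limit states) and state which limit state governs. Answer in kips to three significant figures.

446 kips (bearing governs)

Bolt shear: A_b = π·1.125²/4 = 0.994 in²; R_n = 84 × 0.994 × 8 × 2 = 1336 kips → 0.75 × 1336 = 1000 kips.
Bearing (1.2 l_c t F_u ≤ 2.4 d t F_u): upper limit = 2.4·1.125·0.5·65 = 87.75 kips.
  Edge l_c = 1.5 − 1.25/2 = 0.875 → r_n = 34.12 kips; interior l_c = 4.375 − 1.25 = 3.125 → r_n = 87.75 kips.
  R_n,bearing = 2·34.12 + 6·87.75 = 594.7 kips → 0.75 × 594.7 = 446 kips.
Bearing governs: 446 kips.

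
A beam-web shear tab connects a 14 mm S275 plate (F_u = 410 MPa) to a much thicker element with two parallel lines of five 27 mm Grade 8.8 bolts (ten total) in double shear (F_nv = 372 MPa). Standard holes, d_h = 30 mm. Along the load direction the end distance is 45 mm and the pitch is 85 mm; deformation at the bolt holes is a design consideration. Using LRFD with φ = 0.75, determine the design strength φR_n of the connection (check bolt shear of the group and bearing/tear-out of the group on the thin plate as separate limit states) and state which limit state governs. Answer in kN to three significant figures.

Bolt shear: A_b = π·27²/4 = 572.6 mm²; R_n = 372 × 572.6 × 10 × 2 / 1000 = 4260 kN → 0.75 × 4260 = 3190 kN.
Bearing (1.2 l_c t F_u ≤ 2.4 d t F_u): upper limit = 2.4·27·14·410 / 1000 = 372 kN.
  Edge l_c = 45 − 30/2 = 30 → r_n = 206.6 kN; interior l_c = 85 − 30 = 55 → r_n = 372 kN.
  R_n,bearing = 2·206.6 + 8·372 = 3389 kN → 0.75 × 3389 = 2540 kN.
Bearing governs: 2540 kN.

2540 kN (bearing governs)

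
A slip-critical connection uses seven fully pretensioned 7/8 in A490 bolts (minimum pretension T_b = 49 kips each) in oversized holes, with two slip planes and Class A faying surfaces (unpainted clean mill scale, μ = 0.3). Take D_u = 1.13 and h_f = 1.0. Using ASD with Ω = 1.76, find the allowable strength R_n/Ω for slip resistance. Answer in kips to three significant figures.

R_n = μ · D_u · h_f · T_b · n_s · n_b = 0.3 × 1.13 × 1.0 × 49 × 2 × 7 = 232.6 kips.
Allowable strength R_n/Ω = 232.6 / 1.76 = 132 kips.

132 kips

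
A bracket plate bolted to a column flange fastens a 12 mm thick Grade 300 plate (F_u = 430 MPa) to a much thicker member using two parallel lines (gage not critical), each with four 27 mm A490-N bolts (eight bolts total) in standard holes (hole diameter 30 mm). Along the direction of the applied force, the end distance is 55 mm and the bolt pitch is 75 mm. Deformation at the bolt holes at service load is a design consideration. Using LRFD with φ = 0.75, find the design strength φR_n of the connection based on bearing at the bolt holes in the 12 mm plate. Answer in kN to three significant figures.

1630 kN

Per bolt r_n = 1.2 l_c t F_u ≤ 2.4 d t F_u; upper limit = 2.4 × 27 × 12 × 430 / 1000 = 334.4 kN.
Edge bolt: l_c = 55 − 30/2 = 40 mm → 1.2 × 40 × 12 × 430 / 1000 = 247.7 → r_n = 247.7 kN.
Interior bolts: l_c = 75 − 30 = 45 mm → 1.2 × 45 × 12 × 430 / 1000 = 278.6 → r_n = 278.6 kN.
R_n = 2 × 247.7 + 6 × 278.6 = 2167 kN.
Design strength φR_n = 0.75 × 2167 = 1630 kN.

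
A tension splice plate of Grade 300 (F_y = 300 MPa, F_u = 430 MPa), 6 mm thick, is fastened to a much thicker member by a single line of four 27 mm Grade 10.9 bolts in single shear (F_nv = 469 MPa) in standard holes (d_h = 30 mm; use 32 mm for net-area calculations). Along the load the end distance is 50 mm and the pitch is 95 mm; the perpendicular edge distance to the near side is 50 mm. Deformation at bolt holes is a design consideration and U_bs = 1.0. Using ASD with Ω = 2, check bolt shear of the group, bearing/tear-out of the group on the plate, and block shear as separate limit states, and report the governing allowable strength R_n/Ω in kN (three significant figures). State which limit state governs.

Bolt shear: A_b = π·27²/4 = 572.6 mm²; R_n = 469 × 572.6 × 4 × 1 / 1000 = 1074 kN → 1074 / 2 = 537 kN.
Bearing: edge l_c = 35, r_n = 108.4 kN; interior l_c = 65, r_n = 167.2 kN; R_n = 108.4 + 3·167.2 = 609.9 kN → 305 kN.
Block shear: A_gv = 2010, A_nv = 1338, A_nt = 204 mm²; R_n = min(0.6F_uA_nv, 0.6F_yA_gv) + U_bs·F_u·A_nt = 432.9 kN → 216 kN.
Block shear governs: 216 kN.

216 kN (block shear governs)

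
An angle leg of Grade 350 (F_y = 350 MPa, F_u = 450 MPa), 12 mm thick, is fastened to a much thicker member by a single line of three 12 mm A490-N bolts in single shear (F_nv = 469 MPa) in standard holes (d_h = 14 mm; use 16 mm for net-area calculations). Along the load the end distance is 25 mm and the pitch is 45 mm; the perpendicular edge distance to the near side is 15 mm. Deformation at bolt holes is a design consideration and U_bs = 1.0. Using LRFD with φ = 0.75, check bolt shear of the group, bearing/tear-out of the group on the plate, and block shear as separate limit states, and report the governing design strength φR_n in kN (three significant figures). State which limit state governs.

Bolt shear: A_b = π·12²/4 = 113.1 mm²; R_n = 469 × 113.1 × 3 × 1 / 1000 = 159.1 kN → 0.75 × 159.1 = 119 kN.
Bearing: edge l_c = 18, r_n = 116.6 kN; interior l_c = 31, r_n = 155.5 kN; R_n = 116.6 + 2·155.5 = 427.7 kN → 321 kN.
Block shear: A_gv = 1380, A_nv = 900, A_nt = 84 mm²; R_n = min(0.6F_uA_nv, 0.6F_yA_gv) + U_bs·F_u·A_nt = 280.8 kN → 211 kN.
Bolt shear governs: 119 kN.

119 kN (bolt shear governs)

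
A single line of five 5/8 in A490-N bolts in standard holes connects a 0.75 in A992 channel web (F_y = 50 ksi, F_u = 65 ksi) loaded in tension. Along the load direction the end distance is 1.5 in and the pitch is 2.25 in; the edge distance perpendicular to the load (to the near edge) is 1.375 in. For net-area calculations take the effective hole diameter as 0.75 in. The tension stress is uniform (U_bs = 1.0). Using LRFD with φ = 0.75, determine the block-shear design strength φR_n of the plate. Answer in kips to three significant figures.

193 kips

Shear plane L_v = 1.5 + 4·2.25 = 10.5 in; A_gv = 10.5 × 0.75 = 7.875 in².
A_nv = (10.5 − 4.5·0.75) × 0.75 = 5.344 in².
A_nt = (1.375 − 0.5·0.75) × 0.75 = 0.75 in².
0.6 F_u A_nv = 208.4 kips; 0.6 F_y A_gv = 236.2 kips → shear rupture governs the shear term.
R_n = 208.4 + 1.0 × 65 × 0.75 = 257.2 kips.
Design strength φR_n = 0.75 × 257.2 = 193 kips.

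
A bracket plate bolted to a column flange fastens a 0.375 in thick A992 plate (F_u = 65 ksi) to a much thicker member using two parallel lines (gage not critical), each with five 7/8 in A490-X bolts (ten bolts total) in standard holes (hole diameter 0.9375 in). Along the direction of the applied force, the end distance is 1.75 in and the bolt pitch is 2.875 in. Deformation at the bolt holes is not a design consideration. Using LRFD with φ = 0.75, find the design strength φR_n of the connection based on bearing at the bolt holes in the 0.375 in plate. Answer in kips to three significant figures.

Per bolt r_n = 1.5 l_c t F_u ≤ 3.0 d t F_u; upper limit = 3.0 × 0.875 × 0.375 × 65 = 63.98 kips.
Edge bolt: l_c = 1.75 − 0.9375/2 = 1.281 in → 1.5 × 1.281 × 0.375 × 65 = 46.85 → r_n = 46.85 kips.
Interior bolts: l_c = 2.875 − 0.9375 = 1.938 in → 1.5 × 1.938 × 0.375 × 65 = 70.84 → r_n = 63.98 kips.
R_n = 2 × 46.85 + 8 × 63.98 = 605.6 kips.
Design strength φR_n = 0.75 × 605.6 = 454 kips.

454 kips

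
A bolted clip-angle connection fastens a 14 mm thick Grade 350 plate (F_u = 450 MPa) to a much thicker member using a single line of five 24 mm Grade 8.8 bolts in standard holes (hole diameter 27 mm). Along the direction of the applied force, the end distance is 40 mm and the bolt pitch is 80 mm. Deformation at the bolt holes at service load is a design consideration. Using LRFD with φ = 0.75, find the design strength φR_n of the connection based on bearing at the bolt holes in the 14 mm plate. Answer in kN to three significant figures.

Per bolt r_n = 1.2 l_c t F_u ≤ 2.4 d t F_u; upper limit = 2.4 × 24 × 14 × 450 / 1000 = 362.9 kN.
Edge bolt: l_c = 40 − 27/2 = 26.5 mm → 1.2 × 26.5 × 14 × 450 / 1000 = 200.3 → r_n = 200.3 kN.
Interior bolts: l_c = 80 − 27 = 53 mm → 1.2 × 53 × 14 × 450 / 1000 = 400.7 → r_n = 362.9 kN.
R_n = 1 × 200.3 + 4 × 362.9 = 1652 kN.
Design strength φR_n = 0.75 × 1652 = 1240 kN.

1240 kN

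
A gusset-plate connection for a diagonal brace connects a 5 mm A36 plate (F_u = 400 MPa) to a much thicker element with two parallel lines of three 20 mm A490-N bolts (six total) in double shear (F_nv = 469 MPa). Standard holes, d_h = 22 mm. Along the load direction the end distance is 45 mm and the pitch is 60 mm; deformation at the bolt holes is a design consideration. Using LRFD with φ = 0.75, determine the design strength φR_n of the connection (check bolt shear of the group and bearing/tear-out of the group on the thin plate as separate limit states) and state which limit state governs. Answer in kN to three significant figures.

Bolt shear: A_b = π·20²/4 = 314.2 mm²; R_n = 469 × 314.2 × 6 × 2 / 1000 = 1768 kN → 0.75 × 1768 = 1330 kN.
Bearing (1.2 l_c t F_u ≤ 2.4 d t F_u): upper limit = 2.4·20·5·400 / 1000 = 96 kN.
  Edge l_c = 45 − 22/2 = 34 → r_n = 81.6 kN; interior l_c = 60 − 22 = 38 → r_n = 91.2 kN.
  R_n,bearing = 2·81.6 + 4·91.2 = 528 kN → 0.75 × 528 = 396 kN.
Bearing governs: 396 kN.

396 kN (bearing governs)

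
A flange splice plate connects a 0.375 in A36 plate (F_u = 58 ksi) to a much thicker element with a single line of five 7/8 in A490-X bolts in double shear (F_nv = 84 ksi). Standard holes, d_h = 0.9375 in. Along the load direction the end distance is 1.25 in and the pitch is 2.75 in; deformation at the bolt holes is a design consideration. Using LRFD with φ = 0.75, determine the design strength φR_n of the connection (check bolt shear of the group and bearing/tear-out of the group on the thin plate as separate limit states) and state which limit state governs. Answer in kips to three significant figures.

152 kips (bearing governs)

Bolt shear: A_b = π·0.875²/4 = 0.6013 in²; R_n = 84 × 0.6013 × 5 × 2 = 505.1 kips → 0.75 × 505.1 = 379 kips.
Bearing (1.2 l_c t F_u ≤ 2.4 d t F_u): upper limit = 2.4·0.875·0.375·58 = 45.68 kips.
  Edge l_c = 1.25 − 0.9375/2 = 0.7812 → r_n = 20.39 kips; interior l_c = 2.75 − 0.9375 = 1.812 → r_n = 45.68 kips.
  R_n,bearing = 1·20.39 + 4·45.68 = 203.1 kips → 0.75 × 203.1 = 152 kips.
Bearing governs: 152 kips.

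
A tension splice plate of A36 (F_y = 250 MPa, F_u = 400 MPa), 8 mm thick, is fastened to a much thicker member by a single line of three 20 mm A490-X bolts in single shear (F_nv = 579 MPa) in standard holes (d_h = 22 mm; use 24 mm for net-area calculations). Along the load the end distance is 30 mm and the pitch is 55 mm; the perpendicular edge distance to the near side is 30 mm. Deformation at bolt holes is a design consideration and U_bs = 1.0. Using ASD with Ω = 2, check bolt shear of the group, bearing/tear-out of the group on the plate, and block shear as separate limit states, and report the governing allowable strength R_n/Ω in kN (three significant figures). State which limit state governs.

Bolt shear: A_b = π·20²/4 = 314.2 mm²; R_n = 579 × 314.2 × 3 × 1 / 1000 = 545.7 kN → 545.7 / 2 = 273 kN.
Bearing: edge l_c = 19, r_n = 72.96 kN; interior l_c = 33, r_n = 126.7 kN; R_n = 72.96 + 2·126.7 = 326.4 kN → 163 kN.
Block shear: A_gv = 1120, A_nv = 640, A_nt = 144 mm²; R_n = min(0.6F_uA_nv, 0.6F_yA_gv) + U_bs·F_u·A_nt = 211.2 kN → 106 kN.
Block shear governs: 106 kN.

106 kN (block shear governs)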